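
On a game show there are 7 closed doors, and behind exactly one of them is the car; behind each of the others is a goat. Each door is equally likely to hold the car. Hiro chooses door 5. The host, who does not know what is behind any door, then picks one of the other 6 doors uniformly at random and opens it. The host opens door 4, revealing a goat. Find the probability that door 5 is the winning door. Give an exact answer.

1/6

Condition on the true location of the car.
If it is behind any of doors 1, 2, 3, 5, 6, and 7 (prior 1/7 each): the host picks door 4 with probability 1/6 regardless, and it is not the prize; weight (1/7)·(1/6) = 1/42 each.
If it is behind door 4 (prior 1/7): the host opened door 4, so this case is ruled out; weight (1/7)·0 = 0.
The weights sum to 1/7.
So P(the car behind door 5 | the host opened door 4) = (1/42) / (1/7) = 1/6.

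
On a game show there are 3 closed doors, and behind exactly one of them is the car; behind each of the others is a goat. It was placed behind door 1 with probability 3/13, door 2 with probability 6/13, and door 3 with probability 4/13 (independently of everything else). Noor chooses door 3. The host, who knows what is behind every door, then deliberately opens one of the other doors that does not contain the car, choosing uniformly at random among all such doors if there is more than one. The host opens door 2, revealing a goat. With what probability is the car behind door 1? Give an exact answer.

3/5

Apply Bayes' rule, conditioning on where the car actually is.
If it is behind door 1 (prior 3/13): the host has no choice, probability 1; weight (3/13)·1 = 3/13.
If it is behind door 2 (prior 6/13): the host opened door 2, so this case is ruled out; weight (6/13)·0 = 0.
If it is behind door 3 (prior 4/13): the host has 2 equally likely choices, so probability 1/2; weight (4/13)·(1/2) = 2/13.
The weights sum to 5/13.
So P(the car behind door 1 | the host opened door 2) = (3/13) / (5/13) = 3/5.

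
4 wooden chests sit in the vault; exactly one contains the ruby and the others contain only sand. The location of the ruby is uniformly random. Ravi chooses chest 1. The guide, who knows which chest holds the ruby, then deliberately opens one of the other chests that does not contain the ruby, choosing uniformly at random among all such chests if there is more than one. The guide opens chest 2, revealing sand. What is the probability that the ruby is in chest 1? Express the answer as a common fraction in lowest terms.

1/4

Consider each possible location of the ruby in turn.
If it is in chest 1 (prior 1/4): the guide has 3 equally likely choices, so probability 1/3; weight (1/4)·(1/3) = 1/12.
If it is in chest 2 (prior 1/4): the guide opened chest 2, so this case is ruled out; weight (1/4)·0 = 0.
If it is in either of chests 3 and 4 (prior 1/4 each): the guide has 2 equally likely choices, so probability 1/2; weight (1/4)·(1/2) = 1/8 each.
The weights sum to 1/3.
So P(the ruby in chest 1 | the guide opened chest 2) = (1/12) / (1/3) = 1/4.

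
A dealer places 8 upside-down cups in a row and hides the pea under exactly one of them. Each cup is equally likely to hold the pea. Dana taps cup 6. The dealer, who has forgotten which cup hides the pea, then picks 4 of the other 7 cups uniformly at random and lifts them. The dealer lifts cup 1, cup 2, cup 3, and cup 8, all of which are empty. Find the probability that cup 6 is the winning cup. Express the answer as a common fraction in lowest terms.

1/4

Because the dealer chose which cups to lift without knowing where the pea is, the choice is independent of the prize location. Learning that none of the 4 opened cups holds the pea simply rules out those 4 locations and leaves the remaining 4 cups still equally likely by symmetry.
So P(the pea under cup 6) = 1/4.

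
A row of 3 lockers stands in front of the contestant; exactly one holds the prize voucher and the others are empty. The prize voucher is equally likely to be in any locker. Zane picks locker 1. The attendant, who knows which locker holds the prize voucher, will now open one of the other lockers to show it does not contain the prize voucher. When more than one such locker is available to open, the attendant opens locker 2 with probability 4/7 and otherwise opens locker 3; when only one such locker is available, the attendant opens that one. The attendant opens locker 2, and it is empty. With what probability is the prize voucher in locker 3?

7/11

Apply Bayes' rule, conditioning on where the prize voucher actually is.
If it is in locker 1 (prior 1/3): locker 2 is available, opened with probability 4/7; weight (1/3)·(4/7) = 4/21.
If it is in locker 2 (prior 1/3): the attendant opened locker 2, so this case is ruled out; weight (1/3)·0 = 0.
If it is in locker 3 (prior 1/3): only locker 2 is available, probability 1; weight (1/3)·1 = 1/3.
The weights sum to 11/21.
So P(the prize voucher in locker 3 | the attendant opened locker 2) = (1/3) / (11/21) = 7/11.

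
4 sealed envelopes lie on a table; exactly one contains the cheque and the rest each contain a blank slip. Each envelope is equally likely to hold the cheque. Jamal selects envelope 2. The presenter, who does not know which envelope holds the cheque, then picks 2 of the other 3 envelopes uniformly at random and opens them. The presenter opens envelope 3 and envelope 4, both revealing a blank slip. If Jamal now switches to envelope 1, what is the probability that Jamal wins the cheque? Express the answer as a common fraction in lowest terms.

Because the presenter chose which envelopes to open without knowing where the cheque is, the choice is independent of the prize location. Learning that none of the 2 opened envelopes holds the cheque simply rules out those 2 locations and leaves the remaining 2 envelopes still equally likely by symmetry.
So P(the cheque in envelope 1) = 1/2.

1/2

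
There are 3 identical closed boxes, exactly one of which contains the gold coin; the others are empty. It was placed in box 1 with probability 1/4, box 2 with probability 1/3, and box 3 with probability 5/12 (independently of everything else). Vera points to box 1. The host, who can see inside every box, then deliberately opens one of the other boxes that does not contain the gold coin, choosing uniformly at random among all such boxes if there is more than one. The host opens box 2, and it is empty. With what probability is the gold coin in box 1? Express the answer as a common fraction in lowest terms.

Condition on the true location of the gold coin.
If it is in box 1 (prior 1/4): the host has 2 equally likely choices, so probability 1/2; weight (1/4)·(1/2) = 1/8.
If it is in box 2 (prior 1/3): the host opened box 2, so this case is ruled out; weight (1/3)·0 = 0.
If it is in box 3 (prior 5/12): the host has no choice, probability 1; weight (5/12)·1 = 5/12.
The weights sum to 13/24.
So P(the gold coin in box 1 | the host opened box 2) = (1/8) / (13/24) = 3/13.

3/13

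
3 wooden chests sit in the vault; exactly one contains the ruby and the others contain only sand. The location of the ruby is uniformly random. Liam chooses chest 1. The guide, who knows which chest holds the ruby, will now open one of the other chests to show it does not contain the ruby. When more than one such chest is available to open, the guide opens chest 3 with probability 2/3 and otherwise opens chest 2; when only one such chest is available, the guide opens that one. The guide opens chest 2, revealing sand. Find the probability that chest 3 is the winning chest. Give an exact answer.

3/4

Apply Bayes' rule, conditioning on where the ruby actually is.
If it is in chest 1 (prior 1/3): chest 3 is available but not opened, probability 1/3; weight (1/3)·(1/3) = 1/9.
If it is in chest 2 (prior 1/3): the guide opened chest 2, so this case is ruled out; weight (1/3)·0 = 0.
If it is in chest 3 (prior 1/3): only chest 2 is available, probability 1; weight (1/3)·1 = 1/3.
The weights sum to 4/9.
So P(the ruby in chest 3 | the guide opened chest 2) = (1/3) / (4/9) = 3/4.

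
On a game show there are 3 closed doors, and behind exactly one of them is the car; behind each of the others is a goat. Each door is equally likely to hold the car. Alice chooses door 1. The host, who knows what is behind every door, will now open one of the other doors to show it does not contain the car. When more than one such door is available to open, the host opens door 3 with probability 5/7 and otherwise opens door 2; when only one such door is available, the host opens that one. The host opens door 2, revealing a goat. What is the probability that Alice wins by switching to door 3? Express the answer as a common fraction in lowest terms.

7/9

Condition on the true location of the car.
If it is behind door 1 (prior 1/3): door 3 is available but not opened, probability 2/7; weight (1/3)·(2/7) = 2/21.
If it is behind door 2 (prior 1/3): the host opened door 2, so this case is ruled out; weight (1/3)·0 = 0.
If it is behind door 3 (prior 1/3): only door 2 is available, probability 1; weight (1/3)·1 = 1/3.
The weights sum to 3/7.
So P(the car behind door 3 | the host opened door 2) = (1/3) / (3/7) = 7/9.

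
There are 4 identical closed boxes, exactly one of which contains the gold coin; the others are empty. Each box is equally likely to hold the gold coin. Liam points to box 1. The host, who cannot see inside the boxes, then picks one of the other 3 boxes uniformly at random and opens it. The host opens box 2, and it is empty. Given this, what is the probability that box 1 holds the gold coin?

1/3

Condition on the true location of the gold coin.
If it is in any of boxes 1, 3, and 4 (prior 1/4 each): the host picks box 2 with probability 1/3 regardless, and it is not the prize; weight (1/4)·(1/3) = 1/12 each.
If it is in box 2 (prior 1/4): the host opened box 2, so this case is ruled out; weight (1/4)·0 = 0.
The weights sum to 1/4.
So P(the gold coin in box 1 | the host opened box 2) = (1/12) / (1/4) = 1/3.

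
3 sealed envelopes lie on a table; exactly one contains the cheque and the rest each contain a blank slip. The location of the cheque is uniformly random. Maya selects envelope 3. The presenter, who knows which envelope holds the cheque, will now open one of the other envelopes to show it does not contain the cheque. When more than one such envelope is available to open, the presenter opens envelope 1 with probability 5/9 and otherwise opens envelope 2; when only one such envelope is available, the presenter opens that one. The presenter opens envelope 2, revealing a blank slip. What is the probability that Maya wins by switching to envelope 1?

9/13

Consider each possible location of the cheque in turn.
If it is in envelope 1 (prior 1/3): only envelope 2 is available, probability 1; weight (1/3)·1 = 1/3.
If it is in envelope 2 (prior 1/3): the presenter opened envelope 2, so this case is ruled out; weight (1/3)·0 = 0.
If it is in envelope 3 (prior 1/3): envelope 1 is available but not opened, probability 4/9; weight (1/3)·(4/9) = 4/27.
The weights sum to 13/27.
So P(the cheque in envelope 1 | the presenter opened envelope 2) = (1/3) / (13/27) = 9/13.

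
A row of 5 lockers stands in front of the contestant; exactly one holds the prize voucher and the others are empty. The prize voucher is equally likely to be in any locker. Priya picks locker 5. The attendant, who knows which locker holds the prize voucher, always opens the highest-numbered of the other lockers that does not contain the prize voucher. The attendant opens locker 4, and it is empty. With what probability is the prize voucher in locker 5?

Condition on the true location of the prize voucher.
If it is in any of lockers 1, 2, 3, and 5 (prior 1/5 each): locker 4 is the highest-numbered option available, probability 1; weight (1/5)·1 = 1/5 each.
If it is in locker 4 (prior 1/5): the attendant opened locker 4, so this case is ruled out; weight (1/5)·0 = 0.
The weights sum to 4/5.
So P(the prize voucher in locker 5 | the attendant opened locker 4) = (1/5) / (4/5) = 1/4.

1/4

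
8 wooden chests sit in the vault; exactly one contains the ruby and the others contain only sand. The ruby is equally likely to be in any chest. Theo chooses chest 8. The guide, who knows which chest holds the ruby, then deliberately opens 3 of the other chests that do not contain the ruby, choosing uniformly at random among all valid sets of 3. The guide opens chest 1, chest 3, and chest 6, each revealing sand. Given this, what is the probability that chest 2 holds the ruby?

7/32

Consider each possible location of the ruby in turn.
If it is in any of chests 1, 3, and 6 (prior 1/8 each): that chest was opened and seen not to hold the prize — ruled out; weight (1/8)·0 = 0 each.
If it is in any of chests 2, 4, 5, and 7 (prior 1/8 each): the guide has 20 equally likely choices, so probability 1/20; weight (1/8)·(1/20) = 1/160 each.
If it is in chest 8 (prior 1/8): the guide has 35 equally likely choices, so probability 1/35; weight (1/8)·(1/35) = 1/280.
The weights sum to 1/35.
So P(the ruby in chest 2 | the guide opened chest 1, chest 3, and chest 6) = (1/160) / (1/35) = 7/32.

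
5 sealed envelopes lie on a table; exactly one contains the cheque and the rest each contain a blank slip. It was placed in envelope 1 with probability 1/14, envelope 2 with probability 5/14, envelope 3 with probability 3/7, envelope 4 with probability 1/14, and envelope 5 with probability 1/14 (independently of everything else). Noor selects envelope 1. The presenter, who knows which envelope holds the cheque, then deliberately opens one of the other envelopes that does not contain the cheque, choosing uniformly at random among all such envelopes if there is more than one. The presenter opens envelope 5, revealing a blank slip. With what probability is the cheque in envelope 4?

4/51

Condition on the true location of the cheque.
If it is in envelope 1 (prior 1/14): the presenter has 4 equally likely choices, so probability 1/4; weight (1/14)·(1/4) = 1/56.
If it is in envelope 2 (prior 5/14): the presenter has 3 equally likely choices, so probability 1/3; weight (5/14)·(1/3) = 5/42.
If it is in envelope 3 (prior 3/7): the presenter has 3 equally likely choices, so probability 1/3; weight (3/7)·(1/3) = 1/7.
If it is in envelope 4 (prior 1/14): the presenter has 3 equally likely choices, so probability 1/3; weight (1/14)·(1/3) = 1/42.
If it is in envelope 5 (prior 1/14): the presenter opened envelope 5, so this case is ruled out; weight (1/14)·0 = 0.
The weights sum to 17/56.
So P(the cheque in envelope 4 | the presenter opened envelope 5) = (1/42) / (17/56) = 4/51.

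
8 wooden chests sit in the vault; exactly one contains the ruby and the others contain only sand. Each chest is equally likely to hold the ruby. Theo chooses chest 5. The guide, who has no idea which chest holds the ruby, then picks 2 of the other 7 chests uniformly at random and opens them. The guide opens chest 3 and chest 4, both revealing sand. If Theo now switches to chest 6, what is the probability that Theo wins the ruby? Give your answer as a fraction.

1/6

Apply Bayes' rule, conditioning on where the ruby actually is.
If it is in any of chests 1, 2, 5, 6, 7, and 8 (prior 1/8 each): the guide picks exactly this set with probability 1/21 regardless, and none is the prize; weight (1/8)·(1/21) = 1/168 each.
If it is in either of chests 3 and 4 (prior 1/8 each): that chest was opened and seen not to hold the prize — ruled out; weight (1/8)·0 = 0 each.
The weights sum to 1/28.
So P(the ruby in chest 6 | the guide opened chest 3 and chest 4) = (1/168) / (1/28) = 1/6.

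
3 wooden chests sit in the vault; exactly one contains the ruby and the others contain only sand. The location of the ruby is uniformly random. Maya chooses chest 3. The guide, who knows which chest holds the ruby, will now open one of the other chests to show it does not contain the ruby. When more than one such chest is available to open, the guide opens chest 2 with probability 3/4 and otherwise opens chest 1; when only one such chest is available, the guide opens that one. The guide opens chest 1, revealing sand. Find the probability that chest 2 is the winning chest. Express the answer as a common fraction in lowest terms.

Apply Bayes' rule, conditioning on where the ruby actually is.
If it is in chest 1 (prior 1/3): the guide opened chest 1, so this case is ruled out; weight (1/3)·0 = 0.
If it is in chest 2 (prior 1/3): only chest 1 is available, probability 1; weight (1/3)·1 = 1/3.
If it is in chest 3 (prior 1/3): chest 2 is available but not opened, probability 1/4; weight (1/3)·(1/4) = 1/12.
The weights sum to 5/12.
So P(the ruby in chest 2 | the guide opened chest 1) = (1/3) / (5/12) = 4/5.

4/5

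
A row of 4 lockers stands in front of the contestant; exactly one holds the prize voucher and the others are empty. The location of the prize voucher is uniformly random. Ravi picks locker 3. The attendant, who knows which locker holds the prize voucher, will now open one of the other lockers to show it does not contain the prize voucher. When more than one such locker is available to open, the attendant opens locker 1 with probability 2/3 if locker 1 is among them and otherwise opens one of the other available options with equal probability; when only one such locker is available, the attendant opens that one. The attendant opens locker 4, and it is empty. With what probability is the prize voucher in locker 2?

1/3

Apply Bayes' rule, conditioning on where the prize voucher actually is.
If it is in locker 1 (prior 1/4): locker 1 holds the prize so is unavailable; the attendant chooses uniformly among the 2 others, probability 1/2; weight (1/4)·(1/2) = 1/8.
If it is in locker 2 (prior 1/4): locker 1 is available but not opened, probability 1/3; weight (1/4)·(1/3) = 1/12.
If it is in locker 3 (prior 1/4): locker 1 is available but not opened; locker 4 gets probability (1 − 2/3)/2 = 1/6; weight (1/4)·(1/6) = 1/24.
If it is in locker 4 (prior 1/4): the attendant opened locker 4, so this case is ruled out; weight (1/4)·0 = 0.
The weights sum to 1/4.
So P(the prize voucher in locker 2 | the attendant opened locker 4) = (1/12) / (1/4) = 1/3.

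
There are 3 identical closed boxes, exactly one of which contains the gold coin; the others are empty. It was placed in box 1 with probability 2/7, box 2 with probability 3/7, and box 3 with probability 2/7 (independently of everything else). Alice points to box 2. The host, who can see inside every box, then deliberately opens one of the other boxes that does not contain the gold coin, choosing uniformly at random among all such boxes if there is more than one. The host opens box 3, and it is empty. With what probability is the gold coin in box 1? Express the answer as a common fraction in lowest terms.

Apply Bayes' rule, conditioning on where the gold coin actually is.
If it is in box 1 (prior 2/7): the host has no choice, probability 1; weight (2/7)·1 = 2/7.
If it is in box 2 (prior 3/7): the host has 2 equally likely choices, so probability 1/2; weight (3/7)·(1/2) = 3/14.
If it is in box 3 (prior 2/7): the host opened box 3, so this case is ruled out; weight (2/7)·0 = 0.
The weights sum to 1/2.
So P(the gold coin in box 1 | the host opened box 3) = (2/7) / (1/2) = 4/7.

4/7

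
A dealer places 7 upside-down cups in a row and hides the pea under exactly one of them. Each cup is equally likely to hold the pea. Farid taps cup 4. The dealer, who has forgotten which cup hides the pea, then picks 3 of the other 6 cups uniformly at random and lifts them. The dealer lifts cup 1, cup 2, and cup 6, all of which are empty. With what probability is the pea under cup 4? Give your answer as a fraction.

1/4

Consider each possible location of the pea in turn.
If it is under any of cups 1, 2, and 6 (prior 1/7 each): that cup was opened and seen not to hold the prize — ruled out; weight (1/7)·0 = 0 each.
If it is under any of cups 3, 4, 5, and 7 (prior 1/7 each): the dealer picks exactly this set with probability 1/20 regardless, and none is the prize; weight (1/7)·(1/20) = 1/140 each.
The weights sum to 1/35.
So P(the pea under cup 4 | the dealer opened cup 1, cup 2, and cup 6) = (1/140) / (1/35) = 1/4.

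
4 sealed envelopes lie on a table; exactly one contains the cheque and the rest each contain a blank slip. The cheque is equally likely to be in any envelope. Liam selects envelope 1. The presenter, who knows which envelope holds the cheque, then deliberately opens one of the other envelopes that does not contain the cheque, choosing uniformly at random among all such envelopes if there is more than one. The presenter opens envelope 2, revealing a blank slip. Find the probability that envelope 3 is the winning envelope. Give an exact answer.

Condition on the true location of the cheque.
If it is in envelope 1 (prior 1/4): the presenter has 3 equally likely choices, so probability 1/3; weight (1/4)·(1/3) = 1/12.
If it is in envelope 2 (prior 1/4): the presenter opened envelope 2, so this case is ruled out; weight (1/4)·0 = 0.
If it is in either of envelopes 3 and 4 (prior 1/4 each): the presenter has 2 equally likely choices, so probability 1/2; weight (1/4)·(1/2) = 1/8 each.
The weights sum to 1/3.
So P(the cheque in envelope 3 | the presenter opened envelope 2) = (1/8) / (1/3) = 3/8.

3/8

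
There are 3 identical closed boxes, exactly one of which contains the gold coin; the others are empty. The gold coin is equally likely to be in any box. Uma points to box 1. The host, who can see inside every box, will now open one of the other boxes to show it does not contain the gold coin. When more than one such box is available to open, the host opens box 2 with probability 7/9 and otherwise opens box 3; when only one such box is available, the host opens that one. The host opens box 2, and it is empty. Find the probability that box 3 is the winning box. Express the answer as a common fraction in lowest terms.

Apply Bayes' rule, conditioning on where the gold coin actually is.
If it is in box 1 (prior 1/3): box 2 is available, opened with probability 7/9; weight (1/3)·(7/9) = 7/27.
If it is in box 2 (prior 1/3): the host opened box 2, so this case is ruled out; weight (1/3)·0 = 0.
If it is in box 3 (prior 1/3): only box 2 is available, probability 1; weight (1/3)·1 = 1/3.
The weights sum to 16/27.
So P(the gold coin in box 3 | the host opened box 2) = (1/3) / (16/27) = 9/16.

9/16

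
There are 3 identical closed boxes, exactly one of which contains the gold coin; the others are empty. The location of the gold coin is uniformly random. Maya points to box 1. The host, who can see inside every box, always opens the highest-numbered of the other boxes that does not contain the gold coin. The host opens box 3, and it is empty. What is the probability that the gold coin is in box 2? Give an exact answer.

Consider each possible location of the gold coin in turn.
If it is in either of boxes 1 and 2 (prior 1/3 each): box 3 is the highest-numbered option available, probability 1; weight (1/3)·1 = 1/3 each.
If it is in box 3 (prior 1/3): the host opened box 3, so this case is ruled out; weight (1/3)·0 = 0.
The weights sum to 2/3.
So P(the gold coin in box 2 | the host opened box 3) = (1/3) / (2/3) = 1/2.

1/2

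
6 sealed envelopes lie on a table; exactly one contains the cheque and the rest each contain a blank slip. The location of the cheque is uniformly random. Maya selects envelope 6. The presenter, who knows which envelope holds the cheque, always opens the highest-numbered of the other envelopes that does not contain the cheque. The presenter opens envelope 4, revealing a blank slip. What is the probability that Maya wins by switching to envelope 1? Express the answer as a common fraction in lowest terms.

Apply Bayes' rule, conditioning on where the cheque actually is.
If it is in any of envelopes 1, 2, 3, and 6 (prior 1/6 each): the presenter would have opened envelope 5 instead, probability 0; weight (1/6)·0 = 0 each.
If it is in envelope 4 (prior 1/6): the presenter opened envelope 4, so this case is ruled out; weight (1/6)·0 = 0.
If it is in envelope 5 (prior 1/6): envelope 4 is the highest-numbered option available, probability 1; weight (1/6)·1 = 1/6.
The weights sum to 1/6.
So P(the cheque in envelope 1 | the presenter opened envelope 4) = 0 / (1/6) = 0.

0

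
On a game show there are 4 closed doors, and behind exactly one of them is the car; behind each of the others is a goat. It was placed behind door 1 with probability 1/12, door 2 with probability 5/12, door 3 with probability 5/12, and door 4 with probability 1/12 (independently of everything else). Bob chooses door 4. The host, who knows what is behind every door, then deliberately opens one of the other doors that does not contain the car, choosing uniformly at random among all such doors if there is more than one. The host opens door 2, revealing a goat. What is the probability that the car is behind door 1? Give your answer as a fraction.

Condition on the true location of the car.
If it is behind door 1 (prior 1/12): the host has 2 equally likely choices, so probability 1/2; weight (1/12)·(1/2) = 1/24.
If it is behind door 2 (prior 5/12): the host opened door 2, so this case is ruled out; weight (5/12)·0 = 0.
If it is behind door 3 (prior 5/12): the host has 2 equally likely choices, so probability 1/2; weight (5/12)·(1/2) = 5/24.
If it is behind door 4 (prior 1/12): the host has 3 equally likely choices, so probability 1/3; weight (1/12)·(1/3) = 1/36.
The weights sum to 5/18.
So P(the car behind door 1 | the host opened door 2) = (1/24) / (5/18) = 3/20.

3/20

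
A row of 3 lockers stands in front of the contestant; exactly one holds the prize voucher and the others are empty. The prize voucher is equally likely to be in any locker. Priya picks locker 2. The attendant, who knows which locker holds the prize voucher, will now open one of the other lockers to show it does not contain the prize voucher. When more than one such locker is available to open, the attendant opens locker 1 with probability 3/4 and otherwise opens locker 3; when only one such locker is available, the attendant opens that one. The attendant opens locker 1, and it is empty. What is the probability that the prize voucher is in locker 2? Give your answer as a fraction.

3/7

Consider each possible location of the prize voucher in turn.
If it is in locker 1 (prior 1/3): the attendant opened locker 1, so this case is ruled out; weight (1/3)·0 = 0.
If it is in locker 2 (prior 1/3): locker 1 is available, opened with probability 3/4; weight (1/3)·(3/4) = 1/4.
If it is in locker 3 (prior 1/3): only locker 1 is available, probability 1; weight (1/3)·1 = 1/3.
The weights sum to 7/12.
So P(the prize voucher in locker 2 | the attendant opened locker 1) = (1/4) / (7/12) = 3/7.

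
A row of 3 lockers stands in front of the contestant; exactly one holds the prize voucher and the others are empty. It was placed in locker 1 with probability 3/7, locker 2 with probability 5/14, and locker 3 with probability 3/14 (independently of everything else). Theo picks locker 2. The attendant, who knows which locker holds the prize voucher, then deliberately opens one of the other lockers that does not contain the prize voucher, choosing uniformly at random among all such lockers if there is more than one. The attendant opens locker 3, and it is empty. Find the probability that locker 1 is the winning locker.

Condition on the true location of the prize voucher.
If it is in locker 1 (prior 3/7): the attendant has no choice, probability 1; weight (3/7)·1 = 3/7.
If it is in locker 2 (prior 5/14): the attendant has 2 equally likely choices, so probability 1/2; weight (5/14)·(1/2) = 5/28.
If it is in locker 3 (prior 3/14): the attendant opened locker 3, so this case is ruled out; weight (3/14)·0 = 0.
The weights sum to 17/28.
So P(the prize voucher in locker 1 | the attendant opened locker 3) = (3/7) / (17/28) = 12/17.

12/17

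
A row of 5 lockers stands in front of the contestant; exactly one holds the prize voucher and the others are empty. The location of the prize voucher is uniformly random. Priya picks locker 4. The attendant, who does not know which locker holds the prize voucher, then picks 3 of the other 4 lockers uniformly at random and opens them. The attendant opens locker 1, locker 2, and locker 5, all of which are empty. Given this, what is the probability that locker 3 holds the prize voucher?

1/2

Apply Bayes' rule, conditioning on where the prize voucher actually is.
If it is in any of lockers 1, 2, and 5 (prior 1/5 each): that locker was opened and seen not to hold the prize — ruled out; weight (1/5)·0 = 0 each.
If it is in either of lockers 3 and 4 (prior 1/5 each): the attendant picks exactly this set with probability 1/4 regardless, and none is the prize; weight (1/5)·(1/4) = 1/20 each.
The weights sum to 1/10.
So P(the prize voucher in locker 3 | the attendant opened locker 1, locker 2, and locker 5) = (1/20) / (1/10) = 1/2.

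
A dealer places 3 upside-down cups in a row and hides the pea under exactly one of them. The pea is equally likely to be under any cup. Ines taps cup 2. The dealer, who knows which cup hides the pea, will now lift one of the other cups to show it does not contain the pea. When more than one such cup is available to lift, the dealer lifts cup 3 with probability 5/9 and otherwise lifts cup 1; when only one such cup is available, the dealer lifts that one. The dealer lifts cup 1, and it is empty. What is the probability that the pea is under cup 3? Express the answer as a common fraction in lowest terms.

9/13

Condition on the true location of the pea.
If it is under cup 1 (prior 1/3): the dealer opened cup 1, so this case is ruled out; weight (1/3)·0 = 0.
If it is under cup 2 (prior 1/3): cup 3 is available but not opened, probability 4/9; weight (1/3)·(4/9) = 4/27.
If it is under cup 3 (prior 1/3): only cup 1 is available, probability 1; weight (1/3)·1 = 1/3.
The weights sum to 13/27.
So P(the pea under cup 3 | the dealer opened cup 1) = (1/3) / (13/27) = 9/13.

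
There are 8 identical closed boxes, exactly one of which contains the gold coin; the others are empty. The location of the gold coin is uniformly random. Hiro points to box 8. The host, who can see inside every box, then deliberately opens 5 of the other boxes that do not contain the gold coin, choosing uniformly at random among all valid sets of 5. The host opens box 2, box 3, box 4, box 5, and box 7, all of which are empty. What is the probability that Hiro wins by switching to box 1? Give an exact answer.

Apply Bayes' rule, conditioning on where the gold coin actually is.
If it is in either of boxes 1 and 6 (prior 1/8 each): the host has 6 equally likely choices, so probability 1/6; weight (1/8)·(1/6) = 1/48 each.
If it is in any of boxes 2, 3, 4, 5, and 7 (prior 1/8 each): that box was opened and seen not to hold the prize — ruled out; weight (1/8)·0 = 0 each.
If it is in box 8 (prior 1/8): the host has 21 equally likely choices, so probability 1/21; weight (1/8)·(1/21) = 1/168.
The weights sum to 1/21.
So P(the gold coin in box 1 | the host opened box 2, box 3, box 4, box 5, and box 7) = (1/48) / (1/21) = 7/16.

7/16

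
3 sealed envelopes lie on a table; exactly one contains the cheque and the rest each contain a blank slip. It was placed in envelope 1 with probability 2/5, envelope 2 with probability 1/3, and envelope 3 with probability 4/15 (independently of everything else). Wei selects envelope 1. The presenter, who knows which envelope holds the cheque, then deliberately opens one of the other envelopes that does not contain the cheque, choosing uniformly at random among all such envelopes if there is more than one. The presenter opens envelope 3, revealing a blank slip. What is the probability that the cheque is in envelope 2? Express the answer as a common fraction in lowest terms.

5/8

Consider each possible location of the cheque in turn.
If it is in envelope 1 (prior 2/5): the presenter has 2 equally likely choices, so probability 1/2; weight (2/5)·(1/2) = 1/5.
If it is in envelope 2 (prior 1/3): the presenter has no choice, probability 1; weight (1/3)·1 = 1/3.
If it is in envelope 3 (prior 4/15): the presenter opened envelope 3, so this case is ruled out; weight (4/15)·0 = 0.
The weights sum to 8/15.
So P(the cheque in envelope 2 | the presenter opened envelope 3) = (1/3) / (8/15) = 5/8.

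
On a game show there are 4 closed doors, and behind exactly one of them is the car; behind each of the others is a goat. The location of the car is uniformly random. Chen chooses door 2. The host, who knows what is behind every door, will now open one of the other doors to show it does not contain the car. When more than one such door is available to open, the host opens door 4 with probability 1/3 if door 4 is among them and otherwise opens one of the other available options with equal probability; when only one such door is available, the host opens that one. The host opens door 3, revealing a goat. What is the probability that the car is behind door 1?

4/9

Apply Bayes' rule, conditioning on where the car actually is.
If it is behind door 1 (prior 1/4): door 4 is available but not opened, probability 2/3; weight (1/4)·(2/3) = 1/6.
If it is behind door 2 (prior 1/4): door 4 is available but not opened; door 3 gets probability (1 − 1/3)/2 = 1/3; weight (1/4)·(1/3) = 1/12.
If it is behind door 3 (prior 1/4): the host opened door 3, so this case is ruled out; weight (1/4)·0 = 0.
If it is behind door 4 (prior 1/4): door 4 holds the prize so is unavailable; the host chooses uniformly among the 2 others, probability 1/2; weight (1/4)·(1/2) = 1/8.
The weights sum to 3/8.
So P(the car behind door 1 | the host opened door 3) = (1/6) / (3/8) = 4/9.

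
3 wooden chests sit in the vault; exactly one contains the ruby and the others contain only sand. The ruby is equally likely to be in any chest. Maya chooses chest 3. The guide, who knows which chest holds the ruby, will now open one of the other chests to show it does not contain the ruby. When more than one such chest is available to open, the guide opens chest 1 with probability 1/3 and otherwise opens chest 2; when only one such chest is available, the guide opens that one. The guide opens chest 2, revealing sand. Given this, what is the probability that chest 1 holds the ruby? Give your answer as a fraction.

Condition on the true location of the ruby.
If it is in chest 1 (prior 1/3): only chest 2 is available, probability 1; weight (1/3)·1 = 1/3.
If it is in chest 2 (prior 1/3): the guide opened chest 2, so this case is ruled out; weight (1/3)·0 = 0.
If it is in chest 3 (prior 1/3): chest 1 is available but not opened, probability 2/3; weight (1/3)·(2/3) = 2/9.
The weights sum to 5/9.
So P(the ruby in chest 1 | the guide opened chest 2) = (1/3) / (5/9) = 3/5.

3/5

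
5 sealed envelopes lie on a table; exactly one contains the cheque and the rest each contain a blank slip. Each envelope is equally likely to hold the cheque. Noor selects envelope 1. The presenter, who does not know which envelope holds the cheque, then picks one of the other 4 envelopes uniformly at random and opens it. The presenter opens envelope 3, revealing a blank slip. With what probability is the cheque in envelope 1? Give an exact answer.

Because the presenter chose which envelope to open without knowing where the cheque is, the choice is independent of the prize location. Learning that envelope 3 does not hold the cheque simply rules out that one location and leaves the remaining 4 envelopes still equally likely by symmetry.
So P(the cheque in envelope 1) = 1/4.

1/4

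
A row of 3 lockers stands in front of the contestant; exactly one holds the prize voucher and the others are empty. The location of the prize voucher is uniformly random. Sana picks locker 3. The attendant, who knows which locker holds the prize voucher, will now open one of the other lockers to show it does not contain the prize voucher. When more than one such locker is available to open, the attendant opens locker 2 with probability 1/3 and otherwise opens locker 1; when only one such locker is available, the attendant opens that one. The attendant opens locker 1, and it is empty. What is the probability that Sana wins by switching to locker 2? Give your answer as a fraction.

Apply Bayes' rule, conditioning on where the prize voucher actually is.
If it is in locker 1 (prior 1/3): the attendant opened locker 1, so this case is ruled out; weight (1/3)·0 = 0.
If it is in locker 2 (prior 1/3): only locker 1 is available, probability 1; weight (1/3)·1 = 1/3.
If it is in locker 3 (prior 1/3): locker 2 is available but not opened, probability 2/3; weight (1/3)·(2/3) = 2/9.
The weights sum to 5/9.
So P(the prize voucher in locker 2 | the attendant opened locker 1) = (1/3) / (5/9) = 3/5.

3/5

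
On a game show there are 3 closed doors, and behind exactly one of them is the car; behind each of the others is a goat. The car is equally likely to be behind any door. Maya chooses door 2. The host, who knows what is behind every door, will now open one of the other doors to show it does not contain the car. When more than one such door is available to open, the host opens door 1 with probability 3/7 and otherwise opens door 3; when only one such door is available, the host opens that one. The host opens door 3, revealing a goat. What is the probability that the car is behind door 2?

4/11

Consider each possible location of the car in turn.
If it is behind door 1 (prior 1/3): only door 3 is available, probability 1; weight (1/3)·1 = 1/3.
If it is behind door 2 (prior 1/3): door 1 is available but not opened, probability 4/7; weight (1/3)·(4/7) = 4/21.
If it is behind door 3 (prior 1/3): the host opened door 3, so this case is ruled out; weight (1/3)·0 = 0.
The weights sum to 11/21.
So P(the car behind door 2 | the host opened door 3) = (4/21) / (11/21) = 4/11.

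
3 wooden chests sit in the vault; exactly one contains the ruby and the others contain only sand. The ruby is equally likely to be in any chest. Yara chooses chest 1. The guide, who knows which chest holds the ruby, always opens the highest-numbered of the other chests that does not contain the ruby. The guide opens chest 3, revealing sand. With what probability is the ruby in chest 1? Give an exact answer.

1/2

Consider each possible location of the ruby in turn.
If it is in either of chests 1 and 2 (prior 1/3 each): chest 3 is the highest-numbered option available, probability 1; weight (1/3)·1 = 1/3 each.
If it is in chest 3 (prior 1/3): the guide opened chest 3, so this case is ruled out; weight (1/3)·0 = 0.
The weights sum to 2/3.
So P(the ruby in chest 1 | the guide opened chest 3) = (1/3) / (2/3) = 1/2.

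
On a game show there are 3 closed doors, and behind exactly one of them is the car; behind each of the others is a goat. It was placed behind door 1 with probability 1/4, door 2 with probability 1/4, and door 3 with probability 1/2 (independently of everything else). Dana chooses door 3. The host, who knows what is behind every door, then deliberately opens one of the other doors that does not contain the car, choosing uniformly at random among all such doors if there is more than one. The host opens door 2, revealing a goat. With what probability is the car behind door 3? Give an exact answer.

Consider each possible location of the car in turn.
If it is behind door 1 (prior 1/4): the host has no choice, probability 1; weight (1/4)·1 = 1/4.
If it is behind door 2 (prior 1/4): the host opened door 2, so this case is ruled out; weight (1/4)·0 = 0.
If it is behind door 3 (prior 1/2): the host has 2 equally likely choices, so probability 1/2; weight (1/2)·(1/2) = 1/4.
The weights sum to 1/2.
So P(the car behind door 3 | the host opened door 2) = (1/4) / (1/2) = 1/2.

1/2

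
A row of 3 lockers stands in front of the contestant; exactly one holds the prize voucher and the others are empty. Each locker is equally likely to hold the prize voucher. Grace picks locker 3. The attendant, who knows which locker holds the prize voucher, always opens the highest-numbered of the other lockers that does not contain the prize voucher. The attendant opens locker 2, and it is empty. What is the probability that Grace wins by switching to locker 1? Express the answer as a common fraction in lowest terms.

Apply Bayes' rule, conditioning on where the prize voucher actually is.
If it is in either of lockers 1 and 3 (prior 1/3 each): locker 2 is the highest-numbered option available, probability 1; weight (1/3)·1 = 1/3 each.
If it is in locker 2 (prior 1/3): the attendant opened locker 2, so this case is ruled out; weight (1/3)·0 = 0.
The weights sum to 2/3.
So P(the prize voucher in locker 1 | the attendant opened locker 2) = (1/3) / (2/3) = 1/2.

1/2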